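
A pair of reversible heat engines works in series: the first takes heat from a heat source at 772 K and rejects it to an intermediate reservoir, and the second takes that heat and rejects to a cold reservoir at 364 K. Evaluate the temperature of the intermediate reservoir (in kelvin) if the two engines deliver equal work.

For reversible stages Q_m = Q_H·(T_m/T_H). Setting W₁ = Q_H(1 − T_m/T_H) equal to W₂ = Q_m(1 − T_C/T_m) = Q_H·(T_m − T_C)/T_H gives T_H − T_m = T_m − T_C, so T_m = (T_H + T_C)/2 = (772.00 + 364.00)/2 = 568 K.

T_m ≈ 568 K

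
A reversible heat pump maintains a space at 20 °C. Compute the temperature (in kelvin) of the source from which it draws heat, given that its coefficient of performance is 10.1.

T_H = 20 °C → 20 + 273.15 = 293.15 K.
COP_HP = T_H/(T_H − T_C) ⇒ T_C = T_H·(COP_HP − 1)/COP_HP = 293.15 × (10.1 − 1)/10.1 = 264 K.

T_C ≈ 264 K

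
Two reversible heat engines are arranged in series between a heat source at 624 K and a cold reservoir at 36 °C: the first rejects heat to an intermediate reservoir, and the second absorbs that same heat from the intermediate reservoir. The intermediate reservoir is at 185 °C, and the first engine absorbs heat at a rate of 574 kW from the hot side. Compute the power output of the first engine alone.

Ẇ₁ ≈ 153 kW

T_C = 36 °C → 36 + 273.15 = 309.15 K.
T_m = 185 °C → 185 + 273.15 = 458.15 K.
First-stage efficiency η₁ = 1 − T_m/T_H = 1 − 458.15/624.00 = 0.2658.
W₁ = η₁·Q_H = 0.2658 × 574 = 153 kW.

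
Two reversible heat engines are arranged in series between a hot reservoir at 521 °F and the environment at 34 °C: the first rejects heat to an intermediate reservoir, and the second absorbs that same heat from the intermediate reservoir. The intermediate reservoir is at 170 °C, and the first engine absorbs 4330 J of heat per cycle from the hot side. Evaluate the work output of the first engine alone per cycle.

W₁ ≈ 808.0 J

T_H = 521 °F → (521 − 32) × 5/9 = 271.67 °C = 544.82 K.
T_C = 34 °C → 34 + 273.15 = 307.15 K.
T_m = 170 °C → 170 + 273.15 = 443.15 K.
First-stage efficiency η₁ = 1 − T_m/T_H = 1 − 443.15/544.82 = 0.1866.
W₁ = η₁·Q_H = 0.1866 × 4330 = 808.0 J.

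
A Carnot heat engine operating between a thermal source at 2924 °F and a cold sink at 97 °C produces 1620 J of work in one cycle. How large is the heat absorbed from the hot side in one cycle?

T_H = 2924 °F → (2924 − 32) × 5/9 = 1606.67 °C = 1879.82 K.
T_C = 97 °C → 97 + 273.15 = 370.15 K.
η_rev = 1 − T_C/T_H = 1 − 370.15/1879.82 = 0.8031.
Q_H = W/η = 1620/0.8031 = 2020 J.

Q_H ≈ 2020 J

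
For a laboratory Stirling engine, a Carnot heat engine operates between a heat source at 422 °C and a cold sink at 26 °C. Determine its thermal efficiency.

η ≈ 0.5697

T_H = 422 °C → 422 + 273.15 = 695.15 K.
T_C = 26 °C → 26 + 273.15 = 299.15 K.
Carnot efficiency: η = 1 − T_C/T_H = 1 − 299.15/695.15 = 0.5697.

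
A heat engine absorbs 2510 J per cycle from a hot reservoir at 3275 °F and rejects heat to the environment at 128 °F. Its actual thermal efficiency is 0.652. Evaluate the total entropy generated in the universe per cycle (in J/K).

T_H = 3275 °F → (3275 − 32) × 5/9 = 1801.67 °C = 2074.82 K.
T_C = 128 °F → (128 − 32) × 5/9 = 53.33 °C = 326.48 K.
W = η·Q_H = 0.652 × 2510 = 1637 J, so Q_C = Q_H − W = 873.5 J.
Reservoir entropy changes: ΔS_H = −Q_H/T_H = −2510/2074.82 = -1.210 J/K and ΔS_C = +Q_C/T_C = 873.5/326.48 = 2.675 J/K.
ΔS_univ = −Q_H/T_H + Q_C/T_C = 1.47 J/K (> 0, since η = 0.652 < η_Carnot = 0.843).

ΔS_univ ≈ 1.47 J/K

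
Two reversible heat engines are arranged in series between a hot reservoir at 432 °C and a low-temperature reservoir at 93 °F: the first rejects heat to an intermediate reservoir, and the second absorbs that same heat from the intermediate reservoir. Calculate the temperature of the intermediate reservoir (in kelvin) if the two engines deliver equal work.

T_m ≈ 506 K

T_H = 432 °C → 432 + 273.15 = 705.15 K.
T_C = 93 °F → (93 − 32) × 5/9 = 33.89 °C = 307.04 K.
For reversible stages Q_m = Q_H·(T_m/T_H). Setting W₁ = Q_H(1 − T_m/T_H) equal to W₂ = Q_m(1 − T_C/T_m) = Q_H·(T_m − T_C)/T_H gives T_H − T_m = T_m − T_C, so T_m = (T_H + T_C)/2 = (705.15 + 307.04)/2 = 506 K.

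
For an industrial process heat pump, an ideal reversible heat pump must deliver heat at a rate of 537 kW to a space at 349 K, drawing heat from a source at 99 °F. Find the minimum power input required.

T_C = 99 °F → (99 − 32) × 5/9 = 37.22 °C = 310.37 K.
Reversible heating COP: COP_HP = T_H/(T_H − T_C) = 349.00/38.63 = 9.0349.
W = Q_H/COP_HP = 537/9.0349 = 59.4 kW.

Ẇ_in ≈ 59.4 kW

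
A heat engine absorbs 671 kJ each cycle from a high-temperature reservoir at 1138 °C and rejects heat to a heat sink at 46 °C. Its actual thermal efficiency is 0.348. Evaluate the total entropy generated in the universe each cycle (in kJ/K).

T_H = 1138 °C → 1138 + 273.15 = 1411.15 K.
T_C = 46 °C → 46 + 273.15 = 319.15 K.
W = η·Q_H = 0.348 × 671 = 233.5 kJ, so Q_C = Q_H − W = 437.5 kJ.
The hot reservoir loses entropy Q_H/T_H = 671/1411.15 = 0.4755 kJ/K; the cold reservoir gains Q_C/T_C = 437.5/319.15 = 1.371 kJ/K.
ΔS_univ = −Q_H/T_H + Q_C/T_C = 0.8953 kJ/K (> 0, since η = 0.348 < η_Carnot = 0.774).

ΔS_univ ≈ 0.8953 kJ/K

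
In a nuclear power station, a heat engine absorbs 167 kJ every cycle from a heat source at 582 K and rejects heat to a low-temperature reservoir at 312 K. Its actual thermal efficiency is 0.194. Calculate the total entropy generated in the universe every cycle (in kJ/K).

ΔS_univ ≈ 0.1445 kJ/K

W = η·Q_H = 0.194 × 167 = 32.40 kJ, so Q_C = Q_H − W = 134.6 kJ.
Entropy balance on the reservoirs: −Q_H/T_H = -0.2869 kJ/K, +Q_C/T_C = 0.4314 kJ/K.
ΔS_univ = −Q_H/T_H + Q_C/T_C = 0.1445 kJ/K (> 0, since η = 0.194 < η_Carnot = 0.464).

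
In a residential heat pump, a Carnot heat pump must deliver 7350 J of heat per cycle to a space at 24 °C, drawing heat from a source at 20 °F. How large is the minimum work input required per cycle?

W_in ≈ 758.5 J

T_H = 24 °C → 24 + 273.15 = 297.15 K.
T_C = 20 °F → (20 − 32) × 5/9 = -6.67 °C = 266.48 K.
The Carnot heat-pump COP is COP_HP = T_H/(T_H − T_C) = 297.15/30.67 = 9.6897.
W = Q_H/COP_HP = 7350/9.6897 = 758.5 J.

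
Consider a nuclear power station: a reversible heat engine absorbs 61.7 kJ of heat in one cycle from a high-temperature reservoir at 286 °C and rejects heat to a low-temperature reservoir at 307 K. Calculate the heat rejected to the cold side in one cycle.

Q_C ≈ 33.9 kJ

T_H = 286 °C → 286 + 273.15 = 559.15 K.
For a reversible engine, η = 1 − T_C/T_H = 1 − 307.00/559.15 = 0.4510.
For a reversible cycle Q_C/Q_H = T_C/T_H, so Q_C = 61.7 × 307.00/559.15 = 33.9 kJ.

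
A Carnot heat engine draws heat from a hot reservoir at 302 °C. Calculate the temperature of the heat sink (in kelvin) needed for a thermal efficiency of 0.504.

T_H = 302 °C → 302 + 273.15 = 575.15 K.
From η = 1 − T_C/T_H, T_C = T_H·(1 − η) = 575.15 × (1 − 0.504) = 285.3 K.

T_C ≈ 285.3 K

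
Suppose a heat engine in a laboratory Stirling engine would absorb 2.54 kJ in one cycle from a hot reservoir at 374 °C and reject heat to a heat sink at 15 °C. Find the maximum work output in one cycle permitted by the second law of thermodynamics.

T_H = 374 °C → 374 + 273.15 = 647.15 K.
T_C = 15 °C → 15 + 273.15 = 288.15 K.
No engine can exceed the Carnot limit: η_max = 1 − T_C/T_H = 1 − 288.15/647.15 = 0.5547.
W_max = η_max · Q_H = 0.5547 × 2.54 = 1.41 kJ.

W_max ≈ 1.41 kJ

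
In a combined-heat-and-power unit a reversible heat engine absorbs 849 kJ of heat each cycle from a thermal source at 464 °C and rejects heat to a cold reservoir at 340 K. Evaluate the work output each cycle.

T_H = 464 °C → 464 + 273.15 = 737.15 K.
The Carnot efficiency is η = 1 − T_C/T_H = 1 − 340.00/737.15 = 0.5388.
W = η·Q_H = 0.5388 × 849 = 457 kJ.

W ≈ 457 kJ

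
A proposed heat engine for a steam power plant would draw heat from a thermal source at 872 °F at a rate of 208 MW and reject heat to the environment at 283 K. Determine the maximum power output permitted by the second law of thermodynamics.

Ẇ_max ≈ 128.4 MW

T_H = 872 °F → (872 − 32) × 5/9 = 466.67 °C = 739.82 K.
The upper bound on efficiency is η_max = 1 − T_C/T_H = 1 − 283.00/739.82 = 0.6175.
W_max = η_max · Q_H = 0.6175 × 208 = 128.4 MW.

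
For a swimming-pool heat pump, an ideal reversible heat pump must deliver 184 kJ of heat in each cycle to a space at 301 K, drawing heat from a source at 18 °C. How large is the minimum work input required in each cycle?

W_in ≈ 6.02 kJ

T_C = 18 °C → 18 + 273.15 = 291.15 K.
COP_HP = T_H/(T_H − T_C) = 301.00/9.85 = 30.5584.
W = Q_H/COP_HP = 184/30.5584 = 6.02 kJ.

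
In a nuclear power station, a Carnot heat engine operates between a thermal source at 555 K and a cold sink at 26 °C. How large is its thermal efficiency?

η ≈ 0.461

T_C = 26 °C → 26 + 273.15 = 299.15 K.
The Carnot efficiency is η = 1 − T_C/T_H = 1 − 299.15/555.00 = 0.461.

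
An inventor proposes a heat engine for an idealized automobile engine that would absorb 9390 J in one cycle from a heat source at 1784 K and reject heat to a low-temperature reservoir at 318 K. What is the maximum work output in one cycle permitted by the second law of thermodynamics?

W_max ≈ 7720 J

No engine can exceed the Carnot limit: η_max = 1 − T_C/T_H = 1 − 318.00/1784.00 = 0.8217.
W_max = η_max · Q_H = 0.8217 × 9390 = 7720 J.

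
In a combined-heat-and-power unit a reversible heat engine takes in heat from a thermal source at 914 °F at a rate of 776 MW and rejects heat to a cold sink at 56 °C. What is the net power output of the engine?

Ẇ ≈ 441 MW

T_H = 914 °F → (914 − 32) × 5/9 = 490.00 °C = 763.15 K.
T_C = 56 °C → 56 + 273.15 = 329.15 K.
For a reversible engine, η = 1 − T_C/T_H = 1 − 329.15/763.15 = 0.5687.
W = η·Q_H = 0.5687 × 776 = 441 MW.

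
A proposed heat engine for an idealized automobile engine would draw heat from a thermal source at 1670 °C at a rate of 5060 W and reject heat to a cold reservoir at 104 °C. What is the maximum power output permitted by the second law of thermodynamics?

T_H = 1670 °C → 1670 + 273.15 = 1943.15 K.
T_C = 104 °C → 104 + 273.15 = 377.15 K.
By the Carnot theorem, η_max = 1 − T_C/T_H = 1 − 377.15/1943.15 = 0.8059.
W_max = η_max · Q_H = 0.8059 × 5060 = 4078 W.

Ẇ_max ≈ 4078 W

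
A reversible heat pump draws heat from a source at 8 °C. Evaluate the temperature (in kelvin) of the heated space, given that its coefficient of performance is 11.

T_C = 8 °C → 8 + 273.15 = 281.15 K.
COP_HP = T_H/(T_H − T_C) ⇒ T_H = T_C·COP_HP/(COP_HP − 1) = 281.15 × 11/(11 − 1) = 309.3 K.

T_H ≈ 309.3 K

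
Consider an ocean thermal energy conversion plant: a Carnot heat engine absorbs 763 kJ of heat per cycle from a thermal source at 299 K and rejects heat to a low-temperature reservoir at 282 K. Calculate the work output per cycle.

Since the cycle is reversible, η = 1 − T_C/T_H = 1 − 282.00/299.00 = 0.0569.
W = η·Q_H = 0.0569 × 763 = 43.4 kJ.

W ≈ 43.4 kJ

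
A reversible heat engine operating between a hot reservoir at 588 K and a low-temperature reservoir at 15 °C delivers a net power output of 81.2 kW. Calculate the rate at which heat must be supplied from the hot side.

Q̇_H ≈ 159.2 kW

T_C = 15 °C → 15 + 273.15 = 288.15 K.
Since the cycle is reversible, η = 1 − T_C/T_H = 1 − 288.15/588.00 = 0.5099.
Q_H = W/η = 81.2/0.5099 = 159.2 kW.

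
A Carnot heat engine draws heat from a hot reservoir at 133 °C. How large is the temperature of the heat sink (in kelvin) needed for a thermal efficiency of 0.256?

T_C ≈ 302 K

T_H = 133 °C → 133 + 273.15 = 406.15 K.
From η = 1 − T_C/T_H, T_C = T_H·(1 − η) = 406.15 × (1 − 0.256) = 302 K.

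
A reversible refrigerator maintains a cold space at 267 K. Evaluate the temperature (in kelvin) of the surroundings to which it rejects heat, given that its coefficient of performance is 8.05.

T_H ≈ 300.2 K

COP_R = T_C/(T_H − T_C) ⇒ T_H = T_C·(1 + 1/COP_R) = 267.00 × (1 + 1/8.05) = 300.2 K.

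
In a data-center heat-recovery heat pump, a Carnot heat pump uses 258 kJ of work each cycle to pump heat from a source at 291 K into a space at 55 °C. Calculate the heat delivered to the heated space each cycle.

T_H = 55 °C → 55 + 273.15 = 328.15 K.
The Carnot heat-pump COP is COP_HP = T_H/(T_H − T_C) = 328.15/37.15 = 8.8331.
Q_H = COP_HP · W = 8.8331 × 258 = 2280 kJ.

Q_H ≈ 2280 kJ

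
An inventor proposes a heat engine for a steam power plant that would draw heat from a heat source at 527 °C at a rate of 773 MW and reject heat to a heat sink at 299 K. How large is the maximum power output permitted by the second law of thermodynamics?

T_H = 527 °C → 527 + 273.15 = 800.15 K.
The second-law ceiling is the Carnot efficiency, η_max = 1 − T_C/T_H = 1 − 299.00/800.15 = 0.6263.
W_max = η_max · Q_H = 0.6263 × 773 = 484 MW.

Ẇ_max ≈ 484 MW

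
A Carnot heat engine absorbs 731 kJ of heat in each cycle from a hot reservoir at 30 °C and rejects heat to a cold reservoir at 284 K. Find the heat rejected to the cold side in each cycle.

Q_C ≈ 685 kJ

T_H = 30 °C → 30 + 273.15 = 303.15 K.
Since the cycle is reversible, η = 1 − T_C/T_H = 1 − 284.00/303.15 = 0.0632.
For a reversible cycle Q_C/Q_H = T_C/T_H, so Q_C = 731 × 284.00/303.15 = 685 kJ.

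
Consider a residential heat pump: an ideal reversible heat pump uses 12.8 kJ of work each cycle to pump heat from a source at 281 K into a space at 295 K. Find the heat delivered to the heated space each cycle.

Q_H ≈ 270 kJ

COP_HP = T_H/(T_H − T_C) = 295.00/14.00 = 21.0714.
Q_H = COP_HP · W = 21.0714 × 12.8 = 270 kJ.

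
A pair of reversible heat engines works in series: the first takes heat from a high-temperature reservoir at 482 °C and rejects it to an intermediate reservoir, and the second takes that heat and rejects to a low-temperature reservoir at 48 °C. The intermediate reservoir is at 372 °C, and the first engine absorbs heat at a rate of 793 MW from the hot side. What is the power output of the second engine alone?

T_H = 482 °C → 482 + 273.15 = 755.15 K.
T_C = 48 °C → 48 + 273.15 = 321.15 K.
T_m = 372 °C → 372 + 273.15 = 645.15 K.
Heat entering the second stage: Q_m = Q_H·(T_m/T_H) = 793 × 645.15/755.15 = 677 MW.
Second-stage efficiency η₂ = 1 − T_C/T_m = 1 − 321.15/645.15 = 0.5022, so W₂ = η₂·Q_m = 340 MW.

Ẇ₂ ≈ 340 MW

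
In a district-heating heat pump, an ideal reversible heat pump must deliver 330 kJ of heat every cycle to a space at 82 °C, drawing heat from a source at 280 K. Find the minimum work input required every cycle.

W_in ≈ 69.8 kJ

T_H = 82 °C → 82 + 273.15 = 355.15 K.
The Carnot heat-pump COP is COP_HP = T_H/(T_H − T_C) = 355.15/75.15 = 4.7259.
W = Q_H/COP_HP = 330/4.7259 = 69.8 kJ.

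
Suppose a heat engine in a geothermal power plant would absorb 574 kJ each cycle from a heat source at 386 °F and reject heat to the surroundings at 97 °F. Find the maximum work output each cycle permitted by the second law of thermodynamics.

W_max ≈ 196.2 kJ

T_H = 386 °F → (386 − 32) × 5/9 = 196.67 °C = 469.82 K.
T_C = 97 °F → (97 − 32) × 5/9 = 36.11 °C = 309.26 K.
The second-law ceiling is the Carnot efficiency, η_max = 1 − T_C/T_H = 1 − 309.26/469.82 = 0.3417.
W_max = η_max · Q_H = 0.3417 × 574 = 196.2 kJ.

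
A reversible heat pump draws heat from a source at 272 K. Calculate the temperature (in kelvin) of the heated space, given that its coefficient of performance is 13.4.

COP_HP = T_H/(T_H − T_C) ⇒ T_H = T_C·COP_HP/(COP_HP − 1) = 272.00 × 13.4/(13.4 − 1) = 294 K.

T_H ≈ 294 K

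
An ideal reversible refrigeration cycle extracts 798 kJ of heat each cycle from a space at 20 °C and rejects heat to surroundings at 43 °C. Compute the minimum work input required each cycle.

W_in ≈ 62.6 kJ

T_H = 43 °C → 43 + 273.15 = 316.15 K.
T_C = 20 °C → 20 + 273.15 = 293.15 K.
For a reversible refrigerator, COP_R = T_C/(T_H − T_C) = 293.15/23.00 = 12.7457.
W = Q_C/COP_R = 798/12.7457 = 62.6 kJ.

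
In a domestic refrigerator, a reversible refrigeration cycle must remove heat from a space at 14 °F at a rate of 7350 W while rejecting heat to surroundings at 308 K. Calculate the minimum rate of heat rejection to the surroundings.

Q̇_H ≈ 8603 W

T_C = 14 °F → (14 − 32) × 5/9 = -10.00 °C = 263.15 K.
For a reversible cycle Q_H/Q_C = T_H/T_C, so Q_H = Q_C·T_H/T_C = 7350 × 308.00/263.15 = 8603 W.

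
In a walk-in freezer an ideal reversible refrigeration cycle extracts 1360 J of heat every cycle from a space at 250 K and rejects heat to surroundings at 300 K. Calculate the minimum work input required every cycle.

W_in ≈ 272.0 J

For a reversible refrigerator, COP_R = T_C/(T_H − T_C) = 250.00/50.00 = 5.0000.
W = Q_C/COP_R = 1360/5.0000 = 272.0 J.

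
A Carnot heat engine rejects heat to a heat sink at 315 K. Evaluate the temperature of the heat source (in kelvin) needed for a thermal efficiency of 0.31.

From η = 1 − T_C/T_H, solving for T_H gives T_H = T_C/(1 − η) = 315.00/(1 − 0.31) = 457 K.

T_H ≈ 457 K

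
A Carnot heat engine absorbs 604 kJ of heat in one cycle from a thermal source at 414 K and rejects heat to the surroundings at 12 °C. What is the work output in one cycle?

T_C = 12 °C → 12 + 273.15 = 285.15 K.
For a reversible engine, η = 1 − T_C/T_H = 1 − 285.15/414.00 = 0.3112.
W = η·Q_H = 0.3112 × 604 = 188.0 kJ.

W ≈ 188.0 kJ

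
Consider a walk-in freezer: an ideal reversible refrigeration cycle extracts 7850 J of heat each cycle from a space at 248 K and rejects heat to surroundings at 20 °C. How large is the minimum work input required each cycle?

W_in ≈ 1429 J

T_H = 20 °C → 20 + 273.15 = 293.15 K.
The reversible coefficient of performance is COP_R = T_C/(T_H − T_C) = 248.00/45.15 = 5.4928.
W = Q_C/COP_R = 7850/5.4928 = 1429 J.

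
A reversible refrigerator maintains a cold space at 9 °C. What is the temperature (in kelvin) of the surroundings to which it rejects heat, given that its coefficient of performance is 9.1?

T_C = 9 °C → 9 + 273.15 = 282.15 K.
COP_R = T_C/(T_H − T_C) ⇒ T_H = T_C·(1 + 1/COP_R) = 282.15 × (1 + 1/9.1) = 313 K.

T_H ≈ 313 K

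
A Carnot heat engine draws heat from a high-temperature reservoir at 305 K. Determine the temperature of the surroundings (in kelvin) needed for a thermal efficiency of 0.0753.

From η = 1 − T_C/T_H, T_C = T_H·(1 − η) = 305.00 × (1 − 0.0753) = 282 K.

T_C ≈ 282 K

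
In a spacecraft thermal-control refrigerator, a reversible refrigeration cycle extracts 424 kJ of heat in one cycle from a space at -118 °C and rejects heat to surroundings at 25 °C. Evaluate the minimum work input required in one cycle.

W_in ≈ 390.8 kJ

T_H = 25 °C → 25 + 273.15 = 298.15 K.
T_C = -118 °C → -118 + 273.15 = 155.15 K.
The reversible coefficient of performance is COP_R = T_C/(T_H − T_C) = 155.15/143.00 = 1.0850.
W = Q_C/COP_R = 424/1.0850 = 390.8 kJ.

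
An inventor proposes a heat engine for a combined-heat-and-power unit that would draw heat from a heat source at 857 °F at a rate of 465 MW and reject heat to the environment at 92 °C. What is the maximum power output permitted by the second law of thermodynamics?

T_H = 857 °F → (857 − 32) × 5/9 = 458.33 °C = 731.48 K.
T_C = 92 °C → 92 + 273.15 = 365.15 K.
The second-law ceiling is the Carnot efficiency, η_max = 1 − T_C/T_H = 1 − 365.15/731.48 = 0.5008.
W_max = η_max · Q_H = 0.5008 × 465 = 233 MW.

Ẇ_max ≈ 233 MW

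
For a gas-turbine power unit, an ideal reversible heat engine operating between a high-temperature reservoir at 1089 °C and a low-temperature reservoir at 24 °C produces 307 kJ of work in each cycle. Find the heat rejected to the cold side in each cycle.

T_H = 1089 °C → 1089 + 273.15 = 1362.15 K.
T_C = 24 °C → 24 + 273.15 = 297.15 K.
For a reversible engine, η = 1 − T_C/T_H = 1 − 297.15/1362.15 = 0.7819.
Since Q_C/Q_H = T_C/T_H and Q_H = W/η, Q_C = W·T_C/(T_H − T_C) = 307 × 297.15/1065.00 = 85.7 kJ.

Q_C ≈ 85.7 kJ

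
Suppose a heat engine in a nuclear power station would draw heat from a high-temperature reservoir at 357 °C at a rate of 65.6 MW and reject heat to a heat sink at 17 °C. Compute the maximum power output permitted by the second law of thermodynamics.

Ẇ_max ≈ 35.4 MW

T_H = 357 °C → 357 + 273.15 = 630.15 K.
T_C = 17 °C → 17 + 273.15 = 290.15 K.
No engine can exceed the Carnot limit: η_max = 1 − T_C/T_H = 1 − 290.15/630.15 = 0.5396.
W_max = η_max · Q_H = 0.5396 × 65.6 = 35.4 MW.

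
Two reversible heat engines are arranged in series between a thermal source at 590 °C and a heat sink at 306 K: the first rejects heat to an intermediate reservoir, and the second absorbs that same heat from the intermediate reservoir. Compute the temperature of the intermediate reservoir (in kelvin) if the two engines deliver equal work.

T_m ≈ 585 K

T_H = 590 °C → 590 + 273.15 = 863.15 K.
For reversible stages Q_m = Q_H·(T_m/T_H). Setting W₁ = Q_H(1 − T_m/T_H) equal to W₂ = Q_m(1 − T_C/T_m) = Q_H·(T_m − T_C)/T_H gives T_H − T_m = T_m − T_C, so T_m = (T_H + T_C)/2 = (863.15 + 306.00)/2 = 585 K.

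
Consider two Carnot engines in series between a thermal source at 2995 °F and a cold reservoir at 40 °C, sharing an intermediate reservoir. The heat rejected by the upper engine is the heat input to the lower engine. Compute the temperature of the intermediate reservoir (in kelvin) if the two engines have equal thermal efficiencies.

T_H = 2995 °F → (2995 − 32) × 5/9 = 1646.11 °C = 1919.26 K.
T_C = 40 °C → 40 + 273.15 = 313.15 K.
Equal efficiencies require 1 − T_m/T_H = 1 − T_C/T_m, i.e. T_m/T_H = T_C/T_m, so T_m = √(T_H·T_C) = √(1919.26 × 313.15) = 775 K.

T_m ≈ 775 K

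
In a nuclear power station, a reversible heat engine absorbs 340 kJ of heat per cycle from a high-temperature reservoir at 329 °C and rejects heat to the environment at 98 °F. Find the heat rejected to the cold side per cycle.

Q_C ≈ 175 kJ

T_H = 329 °C → 329 + 273.15 = 602.15 K.
T_C = 98 °F → (98 − 32) × 5/9 = 36.67 °C = 309.82 K.
The Carnot efficiency is η = 1 − T_C/T_H = 1 − 309.82/602.15 = 0.4855.
For a reversible cycle Q_C/Q_H = T_C/T_H, so Q_C = 340 × 309.82/602.15 = 175 kJ.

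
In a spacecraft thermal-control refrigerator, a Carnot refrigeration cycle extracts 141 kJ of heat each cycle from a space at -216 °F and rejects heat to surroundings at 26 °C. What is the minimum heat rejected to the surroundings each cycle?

T_H = 26 °C → 26 + 273.15 = 299.15 K.
T_C = -216 °F → (-216 − 32) × 5/9 = -137.78 °C = 135.37 K.
For a reversible cycle Q_H/Q_C = T_H/T_C, so Q_H = Q_C·T_H/T_C = 141 × 299.15/135.37 = 312 kJ.

Q_H ≈ 312 kJ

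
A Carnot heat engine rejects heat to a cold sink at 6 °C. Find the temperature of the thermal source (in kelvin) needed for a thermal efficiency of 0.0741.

T_C = 6 °C → 6 + 273.15 = 279.15 K.
From η = 1 − T_C/T_H, solving for T_H gives T_H = T_C/(1 − η) = 279.15/(1 − 0.0741) = 301 K.

T_H ≈ 301 K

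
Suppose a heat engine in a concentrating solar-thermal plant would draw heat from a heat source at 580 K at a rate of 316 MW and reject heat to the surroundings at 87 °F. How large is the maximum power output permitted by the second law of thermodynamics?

T_C = 87 °F → (87 − 32) × 5/9 = 30.56 °C = 303.71 K.
The second-law ceiling is the Carnot efficiency, η_max = 1 − T_C/T_H = 1 − 303.71/580.00 = 0.4764.
W_max = η_max · Q_H = 0.4764 × 316 = 150.5 MW.

Ẇ_max ≈ 150.5 MW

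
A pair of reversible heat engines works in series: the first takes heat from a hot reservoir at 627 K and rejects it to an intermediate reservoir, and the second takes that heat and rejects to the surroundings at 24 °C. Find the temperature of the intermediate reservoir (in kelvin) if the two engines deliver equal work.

T_m ≈ 462.1 K

T_C = 24 °C → 24 + 273.15 = 297.15 K.
For reversible stages Q_m = Q_H·(T_m/T_H). Setting W₁ = Q_H(1 − T_m/T_H) equal to W₂ = Q_m(1 − T_C/T_m) = Q_H·(T_m − T_C)/T_H gives T_H − T_m = T_m − T_C, so T_m = (T_H + T_C)/2 = (627.00 + 297.15)/2 = 462.1 K.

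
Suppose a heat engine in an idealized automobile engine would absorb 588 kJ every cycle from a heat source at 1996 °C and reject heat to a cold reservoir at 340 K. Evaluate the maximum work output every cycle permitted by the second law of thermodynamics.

T_H = 1996 °C → 1996 + 273.15 = 2269.15 K.
By the Carnot theorem, η_max = 1 − T_C/T_H = 1 − 340.00/2269.15 = 0.8502.
W_max = η_max · Q_H = 0.8502 × 588 = 499.9 kJ.

W_max ≈ 499.9 kJ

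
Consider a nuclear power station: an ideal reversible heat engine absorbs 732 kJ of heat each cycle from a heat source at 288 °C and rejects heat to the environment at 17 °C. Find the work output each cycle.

W ≈ 354 kJ

T_H = 288 °C → 288 + 273.15 = 561.15 K.
T_C = 17 °C → 17 + 273.15 = 290.15 K.
η_rev = 1 − T_C/T_H = 1 − 290.15/561.15 = 0.4829.
W = η·Q_H = 0.4829 × 732 = 354 kJ.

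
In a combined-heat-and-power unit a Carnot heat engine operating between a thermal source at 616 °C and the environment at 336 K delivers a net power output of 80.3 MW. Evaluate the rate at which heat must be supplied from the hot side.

T_H = 616 °C → 616 + 273.15 = 889.15 K.
For a reversible engine, η = 1 − T_C/T_H = 1 − 336.00/889.15 = 0.6221.
Q_H = W/η = 80.3/0.6221 = 129 MW.

Q̇_H ≈ 129 MW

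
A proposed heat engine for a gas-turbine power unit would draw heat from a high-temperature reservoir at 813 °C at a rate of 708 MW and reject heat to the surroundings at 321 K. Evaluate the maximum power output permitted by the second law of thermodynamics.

T_H = 813 °C → 813 + 273.15 = 1086.15 K.
By the Carnot theorem, η_max = 1 − T_C/T_H = 1 − 321.00/1086.15 = 0.7045.
W_max = η_max · Q_H = 0.7045 × 708 = 499 MW.

Ẇ_max ≈ 499 MW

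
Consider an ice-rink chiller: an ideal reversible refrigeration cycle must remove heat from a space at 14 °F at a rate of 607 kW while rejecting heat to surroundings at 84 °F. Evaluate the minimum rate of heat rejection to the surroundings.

Q̇_H ≈ 696.7 kW

T_H = 84 °F → (84 − 32) × 5/9 = 28.89 °C = 302.04 K.
T_C = 14 °F → (14 − 32) × 5/9 = -10.00 °C = 263.15 K.
For a reversible cycle Q_H/Q_C = T_H/T_C, so Q_H = Q_C·T_H/T_C = 607 × 302.04/263.15 = 696.7 kW.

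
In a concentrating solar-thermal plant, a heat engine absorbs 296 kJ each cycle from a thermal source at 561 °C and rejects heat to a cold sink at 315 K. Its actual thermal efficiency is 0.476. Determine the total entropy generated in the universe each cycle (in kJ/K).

ΔS_univ ≈ 0.138 kJ/K

T_H = 561 °C → 561 + 273.15 = 834.15 K.
W = η·Q_H = 0.476 × 296 = 140.9 kJ, so Q_C = Q_H − W = 155.1 kJ.
Entropy balance on the reservoirs: −Q_H/T_H = -0.3549 kJ/K, +Q_C/T_C = 0.4924 kJ/K.
ΔS_univ = −Q_H/T_H + Q_C/T_C = 0.138 kJ/K (> 0, since η = 0.476 < η_Carnot = 0.622).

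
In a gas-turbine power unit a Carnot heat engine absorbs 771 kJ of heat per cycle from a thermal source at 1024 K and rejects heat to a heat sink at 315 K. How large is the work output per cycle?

W ≈ 533.8 kJ

Carnot efficiency: η = 1 − T_C/T_H = 1 − 315.00/1024.00 = 0.6924.
W = η·Q_H = 0.6924 × 771 = 533.8 kJ.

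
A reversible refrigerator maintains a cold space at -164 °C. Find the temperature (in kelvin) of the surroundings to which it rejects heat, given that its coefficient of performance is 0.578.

T_C = -164 °C → -164 + 273.15 = 109.15 K.
COP_R = T_C/(T_H − T_C) ⇒ T_H = T_C·(1 + 1/COP_R) = 109.15 × (1 + 1/0.578) = 298.0 K.

T_H ≈ 298.0 K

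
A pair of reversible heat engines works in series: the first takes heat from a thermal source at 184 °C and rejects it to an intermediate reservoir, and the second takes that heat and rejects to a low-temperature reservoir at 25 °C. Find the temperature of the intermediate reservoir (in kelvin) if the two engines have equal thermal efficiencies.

T_m ≈ 369.2 K

T_H = 184 °C → 184 + 273.15 = 457.15 K.
T_C = 25 °C → 25 + 273.15 = 298.15 K.
Equal efficiencies require 1 − T_m/T_H = 1 − T_C/T_m, i.e. T_m/T_H = T_C/T_m, so T_m = √(T_H·T_C) = √(457.15 × 298.15) = 369.2 K.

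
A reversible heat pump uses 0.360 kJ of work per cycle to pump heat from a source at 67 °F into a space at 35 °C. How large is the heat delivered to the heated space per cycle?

T_H = 35 °C → 35 + 273.15 = 308.15 K.
T_C = 67 °F → (67 − 32) × 5/9 = 19.44 °C = 292.59 K.
COP_HP = T_H/(T_H − T_C) = 308.15/15.56 = 19.8096.
Q_H = COP_HP · W = 19.8096 × 0.360 = 7.131 kJ.

Q_H ≈ 7.131 kJ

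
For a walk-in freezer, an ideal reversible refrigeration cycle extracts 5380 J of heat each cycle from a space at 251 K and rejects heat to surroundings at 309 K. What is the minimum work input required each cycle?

For a reversible refrigerator, COP_R = T_C/(T_H − T_C) = 251.00/58.00 = 4.3276.
W = Q_C/COP_R = 5380/4.3276 = 1240 J.

W_in ≈ 1240 J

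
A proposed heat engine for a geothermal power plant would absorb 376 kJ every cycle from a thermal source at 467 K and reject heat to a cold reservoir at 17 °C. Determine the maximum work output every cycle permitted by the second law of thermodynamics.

W_max ≈ 142.4 kJ

T_C = 17 °C → 17 + 273.15 = 290.15 K.
By the Carnot theorem, η_max = 1 − T_C/T_H = 1 − 290.15/467.00 = 0.3787.
W_max = η_max · Q_H = 0.3787 × 376 = 142.4 kJ.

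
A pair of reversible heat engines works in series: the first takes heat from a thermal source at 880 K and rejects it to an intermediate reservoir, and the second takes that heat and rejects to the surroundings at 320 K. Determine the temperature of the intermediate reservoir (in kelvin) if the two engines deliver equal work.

T_m ≈ 600.0 K

For reversible stages Q_m = Q_H·(T_m/T_H). Setting W₁ = Q_H(1 − T_m/T_H) equal to W₂ = Q_m(1 − T_C/T_m) = Q_H·(T_m − T_C)/T_H gives T_H − T_m = T_m − T_C, so T_m = (T_H + T_C)/2 = (880.00 + 320.00)/2 = 600.0 K.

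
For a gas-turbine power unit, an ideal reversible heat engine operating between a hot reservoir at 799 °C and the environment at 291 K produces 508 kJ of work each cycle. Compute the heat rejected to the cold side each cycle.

T_H = 799 °C → 799 + 273.15 = 1072.15 K.
η_rev = 1 − T_C/T_H = 1 − 291.00/1072.15 = 0.7286.
Since Q_C/Q_H = T_C/T_H and Q_H = W/η, Q_C = W·T_C/(T_H − T_C) = 508 × 291.00/781.15 = 189 kJ.

Q_C ≈ 189 kJ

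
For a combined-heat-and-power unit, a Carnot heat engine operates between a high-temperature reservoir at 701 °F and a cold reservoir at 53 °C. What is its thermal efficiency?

η ≈ 0.4942

T_H = 701 °F → (701 − 32) × 5/9 = 371.67 °C = 644.82 K.
T_C = 53 °C → 53 + 273.15 = 326.15 K.
Carnot efficiency: η = 1 − T_C/T_H = 1 − 326.15/644.82 = 0.4942.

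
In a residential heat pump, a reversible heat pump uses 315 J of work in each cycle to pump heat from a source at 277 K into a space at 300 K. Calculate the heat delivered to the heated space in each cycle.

Q_H ≈ 4110 J

For a reversible heat pump, COP_HP = T_H/(T_H − T_C) = 300.00/23.00 = 13.0435.
Q_H = COP_HP · W = 13.0435 × 315 = 4110 J.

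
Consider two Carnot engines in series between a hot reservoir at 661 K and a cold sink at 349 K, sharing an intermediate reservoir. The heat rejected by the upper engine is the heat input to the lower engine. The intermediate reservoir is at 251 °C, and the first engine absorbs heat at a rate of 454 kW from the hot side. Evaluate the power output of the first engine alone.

Ẇ₁ ≈ 94.0 kW

T_m = 251 °C → 251 + 273.15 = 524.15 K.
First-stage efficiency η₁ = 1 − T_m/T_H = 1 − 524.15/661.00 = 0.2070.
W₁ = η₁·Q_H = 0.2070 × 454 = 94.0 kW.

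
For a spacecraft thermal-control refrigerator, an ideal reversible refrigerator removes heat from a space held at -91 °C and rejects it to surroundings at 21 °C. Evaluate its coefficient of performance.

COP_R ≈ 1.626

T_H = 21 °C → 21 + 273.15 = 294.15 K.
T_C = -91 °C → -91 + 273.15 = 182.15 K.
COP_R = T_C/(T_H − T_C) = 182.15/(294.15 − 182.15) = 1.626.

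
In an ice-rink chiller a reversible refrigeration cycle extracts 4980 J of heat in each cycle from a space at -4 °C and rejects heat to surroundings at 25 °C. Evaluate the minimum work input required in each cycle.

W_in ≈ 536.6 J

T_H = 25 °C → 25 + 273.15 = 298.15 K.
T_C = -4 °C → -4 + 273.15 = 269.15 K.
The reversible coefficient of performance is COP_R = T_C/(T_H − T_C) = 269.15/29.00 = 9.2810.
W = Q_C/COP_R = 4980/9.2810 = 536.6 J.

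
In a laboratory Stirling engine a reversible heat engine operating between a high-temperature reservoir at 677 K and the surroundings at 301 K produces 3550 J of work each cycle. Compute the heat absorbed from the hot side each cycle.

Q_H ≈ 6390 J

Carnot efficiency: η = 1 − T_C/T_H = 1 − 301.00/677.00 = 0.5554.
Q_H = W/η = 3550/0.5554 = 6390 J.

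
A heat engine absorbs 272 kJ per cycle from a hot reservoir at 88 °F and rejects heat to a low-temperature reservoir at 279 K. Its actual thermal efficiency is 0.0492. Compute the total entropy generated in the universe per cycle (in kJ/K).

T_H = 88 °F → (88 − 32) × 5/9 = 31.11 °C = 304.26 K.
W = η·Q_H = 0.0492 × 272 = 13.38 kJ, so Q_C = Q_H − W = 258.6 kJ.
Reservoir entropy changes: ΔS_H = −Q_H/T_H = −272/304.26 = -0.8940 kJ/K and ΔS_C = +Q_C/T_C = 258.6/279.00 = 0.9269 kJ/K.
ΔS_univ = −Q_H/T_H + Q_C/T_C = 0.03298 kJ/K (> 0, since η = 0.0492 < η_Carnot = 0.083).

ΔS_univ ≈ 0.03298 kJ/K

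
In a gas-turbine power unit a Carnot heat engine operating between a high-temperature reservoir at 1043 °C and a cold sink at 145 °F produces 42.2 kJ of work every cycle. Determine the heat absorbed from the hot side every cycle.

Q_H ≈ 56.66 kJ

T_H = 1043 °C → 1043 + 273.15 = 1316.15 K.
T_C = 145 °F → (145 − 32) × 5/9 = 62.78 °C = 335.93 K.
η_rev = 1 − T_C/T_H = 1 − 335.93/1316.15 = 0.7448.
Q_H = W/η = 42.2/0.7448 = 56.66 kJ.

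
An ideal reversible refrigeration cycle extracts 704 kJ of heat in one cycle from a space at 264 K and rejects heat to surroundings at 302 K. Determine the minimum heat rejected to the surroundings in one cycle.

For a reversible cycle Q_H/Q_C = T_H/T_C, so Q_H = Q_C·T_H/T_C = 704 × 302.00/264.00 = 805 kJ.

Q_H ≈ 805 kJ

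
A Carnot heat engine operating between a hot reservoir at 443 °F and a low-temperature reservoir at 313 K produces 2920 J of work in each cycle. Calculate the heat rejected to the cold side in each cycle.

Q_C ≈ 4850 J

T_H = 443 °F → (443 − 32) × 5/9 = 228.33 °C = 501.48 K.
For a reversible engine, η = 1 − T_C/T_H = 1 − 313.00/501.48 = 0.3759.
Since Q_C/Q_H = T_C/T_H and Q_H = W/η, Q_C = W·T_C/(T_H − T_C) = 2920 × 313.00/188.48 = 4850 J.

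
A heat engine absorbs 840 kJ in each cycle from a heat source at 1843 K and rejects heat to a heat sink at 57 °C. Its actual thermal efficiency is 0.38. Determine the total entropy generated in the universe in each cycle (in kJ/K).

T_C = 57 °C → 57 + 273.15 = 330.15 K.
W = η·Q_H = 0.38 × 840 = 319.2 kJ, so Q_C = Q_H − W = 520.8 kJ.
The hot reservoir loses entropy Q_H/T_H = 840/1843.00 = 0.4558 kJ/K; the cold reservoir gains Q_C/T_C = 520.8/330.15 = 1.577 kJ/K.
ΔS_univ = −Q_H/T_H + Q_C/T_C = 1.12 kJ/K (> 0, since η = 0.38 < η_Carnot = 0.821).

ΔS_univ ≈ 1.12 kJ/K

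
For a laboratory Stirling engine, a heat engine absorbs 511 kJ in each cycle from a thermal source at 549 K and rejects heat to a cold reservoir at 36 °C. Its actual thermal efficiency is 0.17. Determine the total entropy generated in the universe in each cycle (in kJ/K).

ΔS_univ ≈ 0.441 kJ/K

T_C = 36 °C → 36 + 273.15 = 309.15 K.
W = η·Q_H = 0.17 × 511 = 86.87 kJ, so Q_C = Q_H − W = 424.1 kJ.
The hot reservoir loses entropy Q_H/T_H = 511/549.00 = 0.9308 kJ/K; the cold reservoir gains Q_C/T_C = 424.1/309.15 = 1.372 kJ/K.
ΔS_univ = −Q_H/T_H + Q_C/T_C = 0.441 kJ/K (> 0, since η = 0.17 < η_Carnot = 0.437).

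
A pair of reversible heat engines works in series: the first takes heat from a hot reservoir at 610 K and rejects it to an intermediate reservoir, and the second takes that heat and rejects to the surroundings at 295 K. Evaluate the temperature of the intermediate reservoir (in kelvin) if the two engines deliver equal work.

For reversible stages Q_m = Q_H·(T_m/T_H). Setting W₁ = Q_H(1 − T_m/T_H) equal to W₂ = Q_m(1 − T_C/T_m) = Q_H·(T_m − T_C)/T_H gives T_H − T_m = T_m − T_C, so T_m = (T_H + T_C)/2 = (610.00 + 295.00)/2 = 452 K.

T_m ≈ 452 K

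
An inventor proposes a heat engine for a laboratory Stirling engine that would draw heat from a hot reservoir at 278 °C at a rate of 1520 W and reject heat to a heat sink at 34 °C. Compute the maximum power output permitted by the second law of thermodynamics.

T_H = 278 °C → 278 + 273.15 = 551.15 K.
T_C = 34 °C → 34 + 273.15 = 307.15 K.
The second-law ceiling is the Carnot efficiency, η_max = 1 − T_C/T_H = 1 − 307.15/551.15 = 0.4427.
W_max = η_max · Q_H = 0.4427 × 1520 = 672.9 W.

Ẇ_max ≈ 672.9 W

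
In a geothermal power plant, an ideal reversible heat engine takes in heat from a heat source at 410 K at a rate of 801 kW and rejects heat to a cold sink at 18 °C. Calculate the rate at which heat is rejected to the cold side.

T_C = 18 °C → 18 + 273.15 = 291.15 K.
Since the cycle is reversible, η = 1 − T_C/T_H = 1 − 291.15/410.00 = 0.2899.
For a reversible cycle Q_C/Q_H = T_C/T_H, so Q_C = 801 × 291.15/410.00 = 569 kW.

Q̇_C ≈ 569 kW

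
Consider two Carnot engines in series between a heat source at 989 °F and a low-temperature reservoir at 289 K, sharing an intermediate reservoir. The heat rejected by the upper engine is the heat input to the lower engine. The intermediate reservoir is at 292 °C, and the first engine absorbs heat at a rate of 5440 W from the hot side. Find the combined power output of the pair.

Ẇ_total ≈ 3487 W

T_H = 989 °F → (989 − 32) × 5/9 = 531.67 °C = 804.82 K.
Two reversible stages in series are equivalent to a single Carnot engine between T_H and T_C, so η_total = 1 − T_C/T_H = 1 − 289.00/804.82 = 0.6409.
W_total = η_total · Q_H = 0.6409 × 5440 = 3487 W.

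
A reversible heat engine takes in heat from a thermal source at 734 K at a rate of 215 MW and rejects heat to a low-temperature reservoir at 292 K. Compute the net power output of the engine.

Ẇ ≈ 129 MW

Since the cycle is reversible, η = 1 − T_C/T_H = 1 − 292.00/734.00 = 0.6022.
W = η·Q_H = 0.6022 × 215 = 129 MW.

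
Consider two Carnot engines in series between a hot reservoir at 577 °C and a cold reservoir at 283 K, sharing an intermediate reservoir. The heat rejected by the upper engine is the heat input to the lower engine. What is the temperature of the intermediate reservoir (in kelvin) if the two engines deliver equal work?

T_H = 577 °C → 577 + 273.15 = 850.15 K.
For reversible stages Q_m = Q_H·(T_m/T_H). Setting W₁ = Q_H(1 − T_m/T_H) equal to W₂ = Q_m(1 − T_C/T_m) = Q_H·(T_m − T_C)/T_H gives T_H − T_m = T_m − T_C, so T_m = (T_H + T_C)/2 = (850.15 + 283.00)/2 = 566.6 K.

T_m ≈ 566.6 K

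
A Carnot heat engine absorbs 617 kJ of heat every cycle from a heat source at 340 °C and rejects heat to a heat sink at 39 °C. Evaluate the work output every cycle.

T_H = 340 °C → 340 + 273.15 = 613.15 K.
T_C = 39 °C → 39 + 273.15 = 312.15 K.
The Carnot efficiency is η = 1 − T_C/T_H = 1 − 312.15/613.15 = 0.4909.
W = η·Q_H = 0.4909 × 617 = 303 kJ.

W ≈ 303 kJ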